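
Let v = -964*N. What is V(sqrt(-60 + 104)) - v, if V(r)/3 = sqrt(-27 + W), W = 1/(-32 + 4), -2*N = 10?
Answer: -4820 + 3*I*sqrt(5299)/14 ≈ -4820.0 + 15.599*I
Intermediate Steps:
N = -5 (N = -1/2*10 = -5)
W = -1/28 (W = 1/(-28) = -1/28 ≈ -0.035714)
v = 4820 (v = -964*(-5) = 4820)
V(r) = 3*I*sqrt(5299)/14 (V(r) = 3*sqrt(-27 - 1/28) = 3*sqrt(-757/28) = 3*(I*sqrt(5299)/14) = 3*I*sqrt(5299)/14)
V(sqrt(-60 + 104)) - v = 3*I*sqrt(5299)/14 - 1*4820 = 3*I*sqrt(5299)/14 - 4820 = -4820 + 3*I*sqrt(5299)/14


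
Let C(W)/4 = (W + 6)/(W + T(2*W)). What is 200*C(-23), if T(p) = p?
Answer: 13600/69 ≈ 197.10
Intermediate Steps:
C(W) = 4*(6 + W)/(3*W) (C(W) = 4*((W + 6)/(W + 2*W)) = 4*((6 + W)/((3*W))) = 4*((6 + W)*(1/(3*W))) = 4*((6 + W)/(3*W)) = 4*(6 + W)/(3*W))
200*C(-23) = 200*(4/3 + 8/(-23)) = 200*(4/3 + 8*(-1/23)) = 200*(4/3 - 8/23) = 200*(68/69) = 13600/69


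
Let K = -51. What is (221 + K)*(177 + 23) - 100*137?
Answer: 20300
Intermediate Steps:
(221 + K)*(177 + 23) - 100*137 = (221 - 51)*(177 + 23) - 100*137 = 170*200 - 13700 = 34000 - 13700 = 20300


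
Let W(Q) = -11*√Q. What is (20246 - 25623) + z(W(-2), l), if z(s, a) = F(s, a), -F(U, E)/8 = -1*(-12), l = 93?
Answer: -5473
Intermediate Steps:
F(U, E) = -96 (F(U, E) = -(-8)*(-12) = -8*12 = -96)
z(s, a) = -96
(20246 - 25623) + z(W(-2), l) = (20246 - 25623) - 96 = -5377 - 96 = -5473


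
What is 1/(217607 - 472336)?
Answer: -1/254729 ≈ -3.9257e-6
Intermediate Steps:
1/(217607 - 472336) = 1/(-254729) = -1/254729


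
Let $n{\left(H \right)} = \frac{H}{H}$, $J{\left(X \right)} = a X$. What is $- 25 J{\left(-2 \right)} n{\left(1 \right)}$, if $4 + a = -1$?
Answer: $-250$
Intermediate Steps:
$a = -5$ ($a = -4 - 1 = -5$)
$J{\left(X \right)} = - 5 X$
$n{\left(H \right)} = 1$
$- 25 J{\left(-2 \right)} n{\left(1 \right)} = - 25 \left(\left(-5\right) \left(-2\right)\right) 1 = \left(-25\right) 10 \cdot 1 = \left(-250\right) 1 = -250$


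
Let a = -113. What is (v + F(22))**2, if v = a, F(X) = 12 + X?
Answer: 6241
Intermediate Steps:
v = -113
(v + F(22))**2 = (-113 + (12 + 22))**2 = (-113 + 34)**2 = (-79)**2 = 6241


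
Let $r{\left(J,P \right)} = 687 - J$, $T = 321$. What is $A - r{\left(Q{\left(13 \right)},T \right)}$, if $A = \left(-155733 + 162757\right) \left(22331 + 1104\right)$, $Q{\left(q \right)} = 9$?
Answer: $164606762$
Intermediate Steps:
$A = 164607440$ ($A = 7024 \cdot 23435 = 164607440$)
$A - r{\left(Q{\left(13 \right)},T \right)} = 164607440 - \left(687 - 9\right) = 164607440 - 678 = 164606762$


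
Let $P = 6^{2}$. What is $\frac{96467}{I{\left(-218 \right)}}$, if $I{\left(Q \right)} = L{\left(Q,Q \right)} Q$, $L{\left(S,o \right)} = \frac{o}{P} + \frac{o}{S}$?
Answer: $\frac{124029}{1417} \approx 87.529$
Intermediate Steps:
$P = 36$
$L{\left(S,o \right)} = \frac{o}{36} + \frac{o}{S}$
$I{\left(Q \right)} = Q \left(1 + \frac{Q}{36}\right)$ ($I{\left(Q \right)} = \left(\frac{Q}{36} + \frac{Q}{Q}\right) Q = \left(\frac{Q}{36} + 1\right) Q = \left(1 + \frac{Q}{36}\right) Q = Q \left(1 + \frac{Q}{36}\right)$)
$\frac{96467}{I{\left(-218 \right)}} = \frac{96467}{\frac{1}{36} \left(-218\right) \left(36 - 218\right)} = \frac{96467}{\frac{1}{36} \left(-218\right) \left(-182\right)} = \frac{96467}{\frac{9919}{9}} = 96467 \cdot \frac{9}{9919} = \frac{124029}{1417}$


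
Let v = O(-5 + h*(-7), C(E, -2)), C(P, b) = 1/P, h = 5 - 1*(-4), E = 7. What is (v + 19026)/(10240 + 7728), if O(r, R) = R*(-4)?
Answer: 66589/62888 ≈ 1.0589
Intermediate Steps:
h = 9 (h = 5 + 4 = 9)
O(r, R) = -4*R
v = -4/7 ≈ -0.57143
(v + 19026)/(10240 + 7728) = (-4/7 + 19026)/(10240 + 7728) = (133178/7)/17968 = (133178/7)*(1/17968) = 66589/62888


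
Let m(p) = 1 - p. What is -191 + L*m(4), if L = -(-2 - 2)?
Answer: -203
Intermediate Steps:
L = 4 (L = -1*(-4) = 4)
-191 + L*m(4) = -191 + 4*(1 - 1*4) = -191 + 4*(1 - 4) = -191 + 4*(-3) = -191 - 12 = -203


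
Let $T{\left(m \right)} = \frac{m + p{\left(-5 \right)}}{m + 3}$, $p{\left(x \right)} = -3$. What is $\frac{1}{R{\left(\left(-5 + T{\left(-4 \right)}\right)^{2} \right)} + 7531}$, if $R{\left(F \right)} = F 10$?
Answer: $\frac{1}{7571} \approx 0.00013208$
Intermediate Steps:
$T{\left(m \right)} = \frac{-3 + m}{3 + m}$ ($T{\left(m \right)} = \frac{m - 3}{m + 3} = \frac{-3 + m}{3 + m}$)
$R{\left(F \right)} = 10 F$
$\frac{1}{R{\left(\left(-5 + T{\left(-4 \right)}\right)^{2} \right)} + 7531} = \frac{1}{10 \left(-5 + \frac{-3 - 4}{3 - 4}\right)^{2} + 7531} = \frac{1}{10 \left(-5 + \frac{1}{-1} \left(-7\right)\right)^{2} + 7531} = \frac{1}{10 \left(-5 - -7\right)^{2} + 7531} = \frac{1}{10 \left(-5 + 7\right)^{2} + 7531} = \frac{1}{10 \cdot 2^{2} + 7531} = \frac{1}{10 \cdot 4 + 7531} = \frac{1}{40 + 7531} = \frac{1}{7571}$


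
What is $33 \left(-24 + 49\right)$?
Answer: $825$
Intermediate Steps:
$33 \left(-24 + 49\right) = 33 \cdot 25 = 825$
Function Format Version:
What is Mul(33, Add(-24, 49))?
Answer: 825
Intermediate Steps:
Mul(33, Add(-24, 49)) = Mul(33, 25) = 825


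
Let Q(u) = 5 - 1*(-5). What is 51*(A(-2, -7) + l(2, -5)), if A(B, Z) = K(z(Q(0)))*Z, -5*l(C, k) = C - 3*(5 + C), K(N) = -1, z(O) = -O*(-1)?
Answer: 2754/5 ≈ 550.80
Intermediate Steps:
Q(u) = 10 (Q(u) = 5 + 5 = 10)
z(O) = O
l(C, k) = 3 + 2*C/5 (l(C, k) = -(C - 3*(5 + C))/5 = -(C + (-15 - 3*C))/5 = -(-15 - 2*C)/5 = 3 + 2*C/5)
A(B, Z) = -Z
51*(A(-2, -7) + l(2, -5)) = 51*(-1*(-7) + (3 + (2/5)*2)) = 51*(7 + (3 + 4/5)) = 51*(7 + 19/5) = 51*(54/5) = 2754/5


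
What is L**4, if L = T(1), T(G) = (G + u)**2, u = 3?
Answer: 65536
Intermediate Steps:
T(G) = (3 + G)**2 (T(G) = (G + 3)**2 = (3 + G)**2)
L = 16 (L = (3 + 1)**2 = 4**2 = 16)
L**4 = 16**4 = 65536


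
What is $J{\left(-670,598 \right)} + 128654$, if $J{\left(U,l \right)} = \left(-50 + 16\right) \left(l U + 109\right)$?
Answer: $13747388$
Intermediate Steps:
$J{\left(U,l \right)} = -3706 - 34 U l$ ($J{\left(U,l \right)} = - 34 \left(U l + 109\right) = - 34 \left(109 + U l\right) = -3706 - 34 U l$)
$J{\left(-670,598 \right)} + 128654 = \left(-3706 - \left(-22780\right) 598\right) + 128654 = \left(-3706 + 13622440\right) + 128654 = 13618734 + 128654 = 13747388$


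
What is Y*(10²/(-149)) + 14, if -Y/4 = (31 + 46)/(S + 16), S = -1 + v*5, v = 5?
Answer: 2856/149 ≈ 19.168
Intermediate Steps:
S = 24 (S = -1 + 5*5 = -1 + 25 = 24)
Y = -77/10 (Y = -4*(31 + 46)/(24 + 16) = -308/40 = -4*77/40 = -77/10 ≈ -7.7000)
Y*(10²/(-149)) + 14 = -77*10²/(10*(-149)) + 14 = -770*(-1)/149 + 14 = -77/10*(-100/149) + 14 = 770/149 + 14 = 2856/149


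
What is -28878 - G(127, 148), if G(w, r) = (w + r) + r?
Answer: -29301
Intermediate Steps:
G(w, r) = w + 2*r (G(w, r) = (r + w) + r = w + 2*r)
-28878 - G(127, 148) = -28878 - (127 + 2*148) = -28878 - (127 + 296) = -28878 - 1*423 = -28878 - 423 = -29301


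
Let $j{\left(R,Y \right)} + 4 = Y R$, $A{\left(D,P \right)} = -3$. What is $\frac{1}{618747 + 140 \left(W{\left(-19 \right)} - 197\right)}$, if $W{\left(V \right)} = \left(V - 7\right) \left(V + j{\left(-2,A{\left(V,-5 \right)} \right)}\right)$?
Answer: $\frac{1}{653047} \approx 1.5313 \cdot 10^{-6}$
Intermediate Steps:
$j{\left(R,Y \right)} = -4 + R Y$ ($j{\left(R,Y \right)} = -4 + Y R = -4 + R Y$)
$W{\left(V \right)} = \left(-7 + V\right) \left(2 + V\right)$ ($W{\left(V \right)} = \left(V - 7\right) \left(V - -2\right) = \left(-7 + V\right) \left(V + \left(-4 + 6\right)\right) = \left(-7 + V\right) \left(V + 2\right) = \left(-7 + V\right) \left(2 + V\right)$)
$\frac{1}{618747 + 140 \left(W{\left(-19 \right)} - 197\right)} = \frac{1}{618747 + 140 \left(\left(-14 + \left(-19\right)^{2} - -95\right) - 197\right)} = \frac{1}{618747 + 140 \left(\left(-14 + 361 + 95\right) - 197\right)} = \frac{1}{618747 + 140 \left(442 - 197\right)} = \frac{1}{618747 + 140 \cdot 245} = \frac{1}{618747 + 34300} = \frac{1}{653047}$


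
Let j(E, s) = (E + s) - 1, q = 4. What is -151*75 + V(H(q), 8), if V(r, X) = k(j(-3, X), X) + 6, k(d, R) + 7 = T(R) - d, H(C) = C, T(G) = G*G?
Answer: -11266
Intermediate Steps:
T(G) = G²
j(E, s) = -1 + E + s
k(d, R) = -7 + R² - d (k(d, R) = -7 + (R² - d) = -7 + R² - d)
V(r, X) = 3 + X² - X (V(r, X) = (-7 + X² - (-1 - 3 + X)) + 6 = (-7 + X² - (-4 + X)) + 6 = (-7 + X² + (4 - X)) + 6 = (-3 + X² - X) + 6 = 3 + X² - X)
-151*75 + V(H(q), 8) = -151*75 + (3 + 8² - 1*8) = -11325 + (3 + 64 - 8) = -11325 + 59 = -11266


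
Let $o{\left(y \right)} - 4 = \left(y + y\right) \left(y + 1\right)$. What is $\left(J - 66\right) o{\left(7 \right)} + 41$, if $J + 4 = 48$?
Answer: $-2511$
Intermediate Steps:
$J = 44$ ($J = -4 + 48 = 44$)
$o{\left(y \right)} = 4 + 2 y \left(1 + y\right)$ ($o{\left(y \right)} = 4 + \left(y + y\right) \left(y + 1\right) = 4 + 2 y \left(1 + y\right)$)
$\left(J - 66\right) o{\left(7 \right)} + 41 = \left(44 - 66\right) \left(4 + 2 \cdot 7 + 2 \cdot 7^{2}\right) + 41 = - 22 \left(4 + 14 + 2 \cdot 49\right) + 41 = - 22 \left(4 + 14 + 98\right) + 41 = \left(-22\right) 116 + 41 = -2552 + 41 = -2511$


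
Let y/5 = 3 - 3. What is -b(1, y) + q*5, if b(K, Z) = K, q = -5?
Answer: -26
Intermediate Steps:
y = 0 (y = 5*(3 - 3) = 5*0 = 0)
-b(1, y) + q*5 = -1*1 - 5*5 = -1 - 25 = -26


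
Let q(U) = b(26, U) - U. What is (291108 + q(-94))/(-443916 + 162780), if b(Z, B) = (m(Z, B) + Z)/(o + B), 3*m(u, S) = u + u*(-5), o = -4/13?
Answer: -535520647/517009104 ≈ -1.0358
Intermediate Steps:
o = -4/13 (o = -4*1/13 = -4/13 ≈ -0.30769)
m(u, S) = -4*u/3 (m(u, S) = (u + u*(-5))/3 = (u - 5*u)/3 = (-4*u)/3 = -4*u/3)
b(Z, B) = -Z/(3*(-4/13 + B)) (b(Z, B) = (-4*Z/3 + Z)/(-4/13 + B) = (-Z/3)/(-4/13 + B) = -Z/(3*(-4/13 + B)))
q(U) = -U - 338/(-12 + 39*U) (q(U) = -13*26/(-12 + 39*U) - U = -338/(-12 + 39*U) - U = -U - 338/(-12 + 39*U))
(291108 + q(-94))/(-443916 + 162780) = (291108 + (-338 - 39*(-94)² + 12*(-94))/(3*(-4 + 13*(-94))))/(-443916 + 162780) = (291108 + (-338 - 39*8836 - 1128)/(3*(-4 - 1222)))/(-281136) = (291108 + (⅓)*(-338 - 344604 - 1128)/(-1226))*(-1/281136) = (291108 + (⅓)*(-1/1226)*(-346070))*(-1/281136) = (291108 + 173035/1839)*(-1/281136) = (535520647/1839)*(-1/281136) = -535520647/517009104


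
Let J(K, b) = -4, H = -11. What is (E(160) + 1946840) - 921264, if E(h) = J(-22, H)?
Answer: 1025572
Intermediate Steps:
E(h) = -4
(E(160) + 1946840) - 921264 = (-4 + 1946840) - 921264 = 1946836 - 921264 = 1025572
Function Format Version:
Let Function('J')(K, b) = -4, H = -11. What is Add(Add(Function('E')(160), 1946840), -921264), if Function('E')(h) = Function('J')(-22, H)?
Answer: 1025572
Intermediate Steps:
Function('E')(h) = -4
Add(Add(Function('E')(160), 1946840), -921264) = Add(Add(-4, 1946840), -921264) = Add(1946836, -921264) = 1025572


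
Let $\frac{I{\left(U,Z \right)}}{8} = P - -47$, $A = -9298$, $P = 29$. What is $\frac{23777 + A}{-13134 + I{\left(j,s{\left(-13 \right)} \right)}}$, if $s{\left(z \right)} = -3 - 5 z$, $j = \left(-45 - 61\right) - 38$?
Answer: $- \frac{14479}{12526} \approx -1.1559$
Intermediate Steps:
$j = -144$ ($j = -106 - 38 = -144$)
$I{\left(U,Z \right)} = 608$ ($I{\left(U,Z \right)} = 8 \left(29 - -47\right) = 8 \left(29 + 47\right) = 8 \cdot 76 = 608$)
$\frac{23777 + A}{-13134 + I{\left(j,s{\left(-13 \right)} \right)}} = \frac{23777 - 9298}{-13134 + 608} = \frac{14479}{-12526} = 14479 \left(- \frac{1}{12526}\right) = - \frac{14479}{12526}$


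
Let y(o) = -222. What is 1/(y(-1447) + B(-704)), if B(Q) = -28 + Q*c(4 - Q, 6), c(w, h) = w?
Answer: -1/498682 ≈ -2.0053e-6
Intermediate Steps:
B(Q) = -28 + Q*(4 - Q)
1/(y(-1447) + B(-704)) = 1/(-222 + (-28 - 1*(-704)*(-4 - 704))) = 1/(-222 + (-28 - 1*(-704)*(-708))) = 1/(-222 + (-28 - 498432)) = 1/(-222 - 498460) = 1/(-498682) = -1/498682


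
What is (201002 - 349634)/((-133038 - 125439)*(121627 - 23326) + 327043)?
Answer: 74316/12704110267 ≈ 5.8498e-6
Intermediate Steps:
(201002 - 349634)/((-133038 - 125439)*(121627 - 23326) + 327043) = -148632/(-258477*98301 + 327043) = -148632/(-25408547577 + 327043) = -148632/(-25408220534) = -148632*(-1/25408220534) = 74316/12704110267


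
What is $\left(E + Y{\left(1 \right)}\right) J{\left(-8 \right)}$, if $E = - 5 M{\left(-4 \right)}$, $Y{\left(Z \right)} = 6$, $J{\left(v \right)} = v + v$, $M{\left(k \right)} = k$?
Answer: $-416$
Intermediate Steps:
$J{\left(v \right)} = 2 v$
$E = 20$ ($E = \left(-5\right) \left(-4\right) = 20$)
$\left(E + Y{\left(1 \right)}\right) J{\left(-8 \right)} = \left(20 + 6\right) 2 \left(-8\right) = 26 \left(-16\right) = -416$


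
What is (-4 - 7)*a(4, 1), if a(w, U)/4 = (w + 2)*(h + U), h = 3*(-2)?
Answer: 1320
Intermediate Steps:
h = -6
a(w, U) = 4*(-6 + U)*(2 + w) (a(w, U) = 4*((w + 2)*(-6 + U)) = 4*((2 + w)*(-6 + U)) = 4*((-6 + U)*(2 + w)) = 4*(-6 + U)*(2 + w))
(-4 - 7)*a(4, 1) = (-4 - 7)*(-48 - 24*4 + 8*1 + 4*1*4) = -11*(-48 - 96 + 8 + 16) = -11*(-120) = 1320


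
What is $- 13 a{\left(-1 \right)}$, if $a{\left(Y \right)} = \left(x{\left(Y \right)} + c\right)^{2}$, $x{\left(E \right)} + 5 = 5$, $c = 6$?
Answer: $-468$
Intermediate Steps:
$x{\left(E \right)} = 0$ ($x{\left(E \right)} = -5 + 5 = 0$)
$a{\left(Y \right)} = 36$ ($a{\left(Y \right)} = \left(0 + 6\right)^{2} = 6^{2} = 36$)
$- 13 a{\left(-1 \right)} = \left(-13\right) 36 = -468$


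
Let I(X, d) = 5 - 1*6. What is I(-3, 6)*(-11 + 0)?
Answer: 11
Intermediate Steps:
I(X, d) = -1 (I(X, d) = 5 - 6 = -1)
I(-3, 6)*(-11 + 0) = -(-11 + 0) = -1*(-11) = 11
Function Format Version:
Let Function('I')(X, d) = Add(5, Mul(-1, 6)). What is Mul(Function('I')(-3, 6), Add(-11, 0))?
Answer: 11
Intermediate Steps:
Function('I')(X, d) = -1 (Function('I')(X, d) = Add(5, -6) = -1)
Mul(Function('I')(-3, 6), Add(-11, 0)) = Mul(-1, Add(-11, 0)) = Mul(-1, -11) = 11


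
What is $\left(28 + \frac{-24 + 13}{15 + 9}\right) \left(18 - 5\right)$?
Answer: $\frac{8593}{24} \approx 358.04$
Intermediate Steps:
$\left(28 + \frac{-24 + 13}{15 + 9}\right) \left(18 - 5\right) = \left(28 - \frac{11}{24}\right) 13 = \frac{661}{24} \cdot 13 = \frac{8593}{24}$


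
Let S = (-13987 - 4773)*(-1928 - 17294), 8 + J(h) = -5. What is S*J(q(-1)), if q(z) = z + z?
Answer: -4687861360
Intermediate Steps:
q(z) = 2*z
J(h) = -13 (J(h) = -8 - 5 = -13)
S = 360604720 (S = -18760*(-19222) = 360604720)
S*J(q(-1)) = 360604720*(-13) = -4687861360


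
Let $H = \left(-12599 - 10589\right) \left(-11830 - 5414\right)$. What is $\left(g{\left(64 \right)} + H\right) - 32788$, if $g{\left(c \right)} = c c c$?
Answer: $400083228$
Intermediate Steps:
$g{\left(c \right)} = c^{3}$ ($g{\left(c \right)} = c^{2} c = c^{3}$)
$H = 399853872$ ($H = \left(-23188\right) \left(-17244\right) = 399853872$)
$\left(g{\left(64 \right)} + H\right) - 32788 = \left(64^{3} + 399853872\right) - 32788 = \left(262144 + 399853872\right) - 32788 = 400116016 - 32788 = 400083228$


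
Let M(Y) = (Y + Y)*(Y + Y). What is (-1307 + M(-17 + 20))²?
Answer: 1615441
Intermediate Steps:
M(Y) = 4*Y² (M(Y) = (2*Y)*(2*Y) = 4*Y²)
(-1307 + M(-17 + 20))² = (-1307 + 4*(-17 + 20)²)² = (-1307 + 4*3²)² = (-1307 + 4*9)² = (-1307 + 36)² = (-1271)² = 1615441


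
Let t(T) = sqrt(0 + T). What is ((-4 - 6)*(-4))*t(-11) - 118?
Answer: -118 + 40*I*sqrt(11) ≈ -118.0 + 132.67*I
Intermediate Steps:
t(T) = sqrt(T)
((-4 - 6)*(-4))*t(-11) - 118 = ((-4 - 6)*(-4))*sqrt(-11) - 118 = (-10*(-4))*(I*sqrt(11)) - 118 = 40*(I*sqrt(11)) - 118 = 40*I*sqrt(11) - 118 = -118 + 40*I*sqrt(11)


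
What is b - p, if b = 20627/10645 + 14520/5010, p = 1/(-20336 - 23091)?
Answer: 373338876318/77200829305 ≈ 4.8359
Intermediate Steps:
p = -1/43427 (p = 1/(-43427) = -1/43427 ≈ -2.3027e-5)
b = 8596889/1777715 (b = 20627*(1/10645) + 14520*(1/5010) = 20627/10645 + 484/167 = 8596889/1777715 ≈ 4.8359)
b - p = 8596889/1777715 - 1*(-1/43427) = 8596889/1777715 + 1/43427 = 373338876318/77200829305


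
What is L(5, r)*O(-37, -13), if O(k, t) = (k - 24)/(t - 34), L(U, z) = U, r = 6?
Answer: 305/47 ≈ 6.4894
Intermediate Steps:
O(k, t) = (-24 + k)/(-34 + t)
L(5, r)*O(-37, -13) = 5*((-24 - 37)/(-34 - 13)) = 5*(-61/(-47)) = 5*(-1/47*(-61)) = 5*(61/47) = 305/47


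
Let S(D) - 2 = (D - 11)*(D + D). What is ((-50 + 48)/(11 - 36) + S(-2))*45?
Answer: 12168/5 ≈ 2433.6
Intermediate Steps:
S(D) = 2 + 2*D*(-11 + D) (S(D) = 2 + (D - 11)*(D + D) = 2 + (-11 + D)*(2*D) = 2 + 2*D*(-11 + D))
((-50 + 48)/(11 - 36) + S(-2))*45 = ((-50 + 48)/(11 - 36) + (2 - 22*(-2) + 2*(-2)²))*45 = (-2/(-25) + (2 + 44 + 2*4))*45 = (-2*(-1/25) + (2 + 44 + 8))*45 = (2/25 + 54)*45 = (1352/25)*45 = 12168/5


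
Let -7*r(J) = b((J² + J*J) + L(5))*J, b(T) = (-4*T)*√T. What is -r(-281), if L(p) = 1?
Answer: 532516356*√17547/7 ≈ 1.0077e+10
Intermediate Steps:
b(T) = -4*T^(3/2)
r(J) = 4*J*(1 + 2*J²)^(3/2)/7 (r(J) = -(-4*((J² + J*J) + 1)^(3/2))*J/7 = -(-4*((J² + J²) + 1)^(3/2))*J/7 = -(-4*(2*J² + 1)^(3/2))*J/7 = -(-4*(1 + 2*J²)^(3/2))*J/7 = -(-4)*J*(1 + 2*J²)^(3/2)/7 = 4*J*(1 + 2*J²)^(3/2)/7)
-r(-281) = -4*(-281)*(1 + 2*(-281)²)^(3/2)/7 = -4*(-281)*(1 + 2*78961)^(3/2)/7 = -4*(-281)*(1 + 157922)^(3/2)/7 = -4*(-281)*157923^(3/2)/7 = -4*(-281)*473769*√17547/7 = -(-532516356)*√17547/7 = 532516356*√17547/7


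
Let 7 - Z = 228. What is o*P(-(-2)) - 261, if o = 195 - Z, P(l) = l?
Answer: 571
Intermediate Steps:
Z = -221 (Z = 7 - 1*228 = 7 - 228 = -221)
o = 416 (o = 195 - 1*(-221) = 195 + 221 = 416)
o*P(-(-2)) - 261 = 416*(-(-2)) - 261 = 416*(-2*(-1)) - 261 = 416*2 - 261 = 832 - 261 = 571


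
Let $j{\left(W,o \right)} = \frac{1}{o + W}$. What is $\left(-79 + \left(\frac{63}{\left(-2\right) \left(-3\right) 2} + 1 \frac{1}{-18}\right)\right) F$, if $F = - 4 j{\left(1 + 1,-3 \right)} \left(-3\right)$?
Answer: $\frac{2657}{3} \approx 885.67$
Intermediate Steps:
$j{\left(W,o \right)} = \frac{1}{W + o}$
$F = -12$ ($F = - \frac{4}{\left(1 + 1\right) - 3} \left(-3\right) = - \frac{4}{2 - 3} \left(-3\right) = - \frac{4}{-1} \left(-3\right) = \left(-4\right) \left(-1\right) \left(-3\right) = 4 \left(-3\right) = -12$)
$\left(-79 + \left(\frac{63}{\left(-2\right) \left(-3\right) 2} + 1 \frac{1}{-18}\right)\right) F = \left(-79 + \left(\frac{63}{\left(-2\right) \left(-3\right) 2} + 1 \frac{1}{-18}\right)\right) \left(-12\right) = \left(-79 + \left(\frac{63}{6 \cdot 2} + 1 \left(- \frac{1}{18}\right)\right)\right) \left(-12\right) = \left(-79 - \left(\frac{1}{18} - \frac{63}{12}\right)\right) \left(-12\right) = \left(-79 + \left(63 \cdot \frac{1}{12} - \frac{1}{18}\right)\right) \left(-12\right) = \left(-79 + \left(\frac{21}{4} - \frac{1}{18}\right)\right) \left(-12\right) = \left(-79 + \frac{187}{36}\right) \left(-12\right) = \left(- \frac{2657}{36}\right) \left(-12\right) = \frac{2657}{3}$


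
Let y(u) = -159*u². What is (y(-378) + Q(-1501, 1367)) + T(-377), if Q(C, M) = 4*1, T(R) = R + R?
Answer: -22719306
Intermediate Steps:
T(R) = 2*R
Q(C, M) = 4
(y(-378) + Q(-1501, 1367)) + T(-377) = (-159*(-378)² + 4) + 2*(-377) = (-159*142884 + 4) - 754 = (-22718556 + 4) - 754 = -22718552 - 754 = -22719306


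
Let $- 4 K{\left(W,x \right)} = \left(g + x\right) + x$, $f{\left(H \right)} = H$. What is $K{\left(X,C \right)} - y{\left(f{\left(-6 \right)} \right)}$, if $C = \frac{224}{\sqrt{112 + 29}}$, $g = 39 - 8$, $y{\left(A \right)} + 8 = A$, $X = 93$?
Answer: $\frac{25}{4} - \frac{112 \sqrt{141}}{141} \approx -3.1821$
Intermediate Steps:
$y{\left(A \right)} = -8 + A$
$g = 31$ ($g = 39 - 8 = 31$)
$C = \frac{224 \sqrt{141}}{141}$ ($C = \frac{224}{\sqrt{141}} = 224 \frac{\sqrt{141}}{141} = \frac{224 \sqrt{141}}{141} \approx 18.864$)
$K{\left(W,x \right)} = - \frac{31}{4} - \frac{x}{2}$ ($K{\left(W,x \right)} = - \frac{\left(31 + x\right) + x}{4} = - \frac{31 + 2 x}{4} = - \frac{31}{4} - \frac{x}{2}$)
$K{\left(X,C \right)} - y{\left(f{\left(-6 \right)} \right)} = \left(- \frac{31}{4} - \frac{\frac{224}{141} \sqrt{141}}{2}\right) - \left(-8 - 6\right) = \left(- \frac{31}{4} - \frac{112 \sqrt{141}}{141}\right) - -14 = \left(- \frac{31}{4} - \frac{112 \sqrt{141}}{141}\right) + 14 = \frac{25}{4} - \frac{112 \sqrt{141}}{141}$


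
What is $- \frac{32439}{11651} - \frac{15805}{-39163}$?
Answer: $- \frac{1086264502}{456288113} \approx -2.3807$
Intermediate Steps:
$- \frac{32439}{11651} - \frac{15805}{-39163} = \left(-32439\right) \frac{1}{11651} - - \frac{15805}{39163} = - \frac{32439}{11651} + \frac{15805}{39163} = - \frac{1086264502}{456288113}$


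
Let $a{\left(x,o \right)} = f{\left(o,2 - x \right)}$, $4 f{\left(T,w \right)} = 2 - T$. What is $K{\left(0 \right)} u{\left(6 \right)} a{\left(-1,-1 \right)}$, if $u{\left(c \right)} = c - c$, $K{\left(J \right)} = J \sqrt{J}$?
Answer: $0$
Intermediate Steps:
$K{\left(J \right)} = J^{\frac{3}{2}}$
$u{\left(c \right)} = 0$
$f{\left(T,w \right)} = \frac{1}{2} - \frac{T}{4}$ ($f{\left(T,w \right)} = \frac{2 - T}{4} = \frac{1}{2} - \frac{T}{4}$)
$a{\left(x,o \right)} = \frac{1}{2} - \frac{o}{4}$
$K{\left(0 \right)} u{\left(6 \right)} a{\left(-1,-1 \right)} = 0^{\frac{3}{2}} \cdot 0 \left(\frac{1}{2} - - \frac{1}{4}\right) = 0 \cdot 0 \left(\frac{1}{2} + \frac{1}{4}\right) = 0 \cdot \frac{3}{4} = 0$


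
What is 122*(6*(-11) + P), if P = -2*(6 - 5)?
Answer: -8296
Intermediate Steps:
P = -2 (P = -2*1 = -2)
122*(6*(-11) + P) = 122*(6*(-11) - 2) = 122*(-66 - 2) = 122*(-68) = -8296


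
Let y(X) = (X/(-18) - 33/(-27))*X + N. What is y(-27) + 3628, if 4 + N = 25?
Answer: 7151/2 ≈ 3575.5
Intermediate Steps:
N = 21 (N = -4 + 25 = 21)
y(X) = 21 + X*(11/9 - X/18) (y(X) = (X/(-18) - 33/(-27))*X + 21 = (X*(-1/18) - 33*(-1/27))*X + 21 = (-X/18 + 11/9)*X + 21 = (11/9 - X/18)*X + 21 = X*(11/9 - X/18) + 21 = 21 + X*(11/9 - X/18))
y(-27) + 3628 = (21 - 1/18*(-27)² + (11/9)*(-27)) + 3628 = (21 - 1/18*729 - 33) + 3628 = (21 - 81/2 - 33) + 3628 = -105/2 + 3628 = 7151/2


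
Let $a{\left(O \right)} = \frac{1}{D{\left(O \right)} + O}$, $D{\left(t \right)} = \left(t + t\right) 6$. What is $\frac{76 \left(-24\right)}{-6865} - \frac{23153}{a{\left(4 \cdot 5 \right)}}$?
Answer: $- \frac{41325787876}{6865} \approx -6.0198 \cdot 10^{6}$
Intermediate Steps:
$D{\left(t \right)} = 12 t$ ($D{\left(t \right)} = 2 t 6 = 12 t$)
$a{\left(O \right)} = \frac{1}{13 O}$ ($a{\left(O \right)} = \frac{1}{12 O + O} = \frac{1}{13 O}$)
$\frac{76 \left(-24\right)}{-6865} - \frac{23153}{a{\left(4 \cdot 5 \right)}} = \frac{76 \left(-24\right)}{-6865} - \frac{23153}{\frac{1}{13} \frac{1}{4 \cdot 5}} = \left(-1824\right) \left(- \frac{1}{6865}\right) - \frac{23153}{\frac{1}{13} \cdot \frac{1}{20}} = \frac{1824}{6865} - \frac{23153}{\frac{1}{13} \cdot \frac{1}{20}} = \frac{1824}{6865} - 23153 \frac{1}{\frac{1}{260}} = \frac{1824}{6865} - 6019780 = - \frac{41325787876}{6865}$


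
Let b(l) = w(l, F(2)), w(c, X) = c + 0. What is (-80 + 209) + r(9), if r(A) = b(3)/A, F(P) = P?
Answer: 388/3 ≈ 129.33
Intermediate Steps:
w(c, X) = c
b(l) = l
r(A) = 3/A
(-80 + 209) + r(9) = (-80 + 209) + 3/9 = 129 + 3*(⅑) = 129 + ⅓ = 388/3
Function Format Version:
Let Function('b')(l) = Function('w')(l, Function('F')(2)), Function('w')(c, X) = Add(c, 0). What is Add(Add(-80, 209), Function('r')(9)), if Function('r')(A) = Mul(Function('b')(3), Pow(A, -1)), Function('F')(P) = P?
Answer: Rational(388, 3) ≈ 129.33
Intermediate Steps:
Function('w')(c, X) = c
Function('b')(l) = l
Function('r')(A) = Mul(3, Pow(A, -1))
Add(Add(-80, 209), Function('r')(9)) = Add(Add(-80, 209), Mul(3, Pow(9, -1))) = Add(129, Mul(3, Rational(1, 9))) = Add(129, Rational(1, 3)) = Rational(388, 3)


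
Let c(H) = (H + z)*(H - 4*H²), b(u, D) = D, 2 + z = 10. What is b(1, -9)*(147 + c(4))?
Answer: 5157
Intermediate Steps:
z = 8 (z = -2 + 10 = 8)
c(H) = (8 + H)*(H - 4*H²) (c(H) = (H + 8)*(H - 4*H²) = (8 + H)*(H - 4*H²))
b(1, -9)*(147 + c(4)) = -9*(147 + 4*(8 - 31*4 - 4*4²)) = -9*(147 + 4*(8 - 124 - 4*16)) = -9*(147 + 4*(8 - 124 - 64)) = -9*(147 + 4*(-180)) = -9*(147 - 720) = -9*(-573) = 5157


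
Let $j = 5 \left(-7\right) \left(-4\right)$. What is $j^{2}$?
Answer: $19600$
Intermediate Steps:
$j = 140$ ($j = \left(-35\right) \left(-4\right) = 140$)
$j^{2} = 140^{2} = 19600$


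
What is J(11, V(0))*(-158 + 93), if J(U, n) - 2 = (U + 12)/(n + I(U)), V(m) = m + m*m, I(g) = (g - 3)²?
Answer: -9815/64 ≈ -153.36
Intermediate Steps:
I(g) = (-3 + g)²
V(m) = m + m²
J(U, n) = 2 + (12 + U)/(n + (-3 + U)²) (J(U, n) = 2 + (U + 12)/(n + (-3 + U)²) = 2 + (12 + U)/(n + (-3 + U)²))
J(11, V(0))*(-158 + 93) = ((12 + 11 + 2*(0*(1 + 0)) + 2*(-3 + 11)²)/(0*(1 + 0) + (-3 + 11)²))*(-158 + 93) = ((12 + 11 + 2*(0*1) + 2*8²)/(0*1 + 8²))*(-65) = ((12 + 11 + 2*0 + 2*64)/(0 + 64))*(-65) = ((12 + 11 + 0 + 128)/64)*(-65) = ((1/64)*151)*(-65) = (151/64)*(-65) = -9815/64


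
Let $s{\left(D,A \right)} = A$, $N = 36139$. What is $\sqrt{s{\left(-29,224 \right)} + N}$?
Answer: $\sqrt{36363} \approx 190.69$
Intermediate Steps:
$\sqrt{s{\left(-29,224 \right)} + N} = \sqrt{224 + 36139} = \sqrt{36363}$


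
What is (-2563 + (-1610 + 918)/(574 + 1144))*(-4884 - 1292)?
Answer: 13599323488/859 ≈ 1.5832e+7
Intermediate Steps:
(-2563 + (-1610 + 918)/(574 + 1144))*(-4884 - 1292) = (-2563 - 692/1718)*(-6176) = (-2563 - 692*1/1718)*(-6176) = (-2563 - 346/859)*(-6176) = -2201963/859*(-6176) = 13599323488/859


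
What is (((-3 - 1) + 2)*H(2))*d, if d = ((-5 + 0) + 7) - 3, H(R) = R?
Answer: 4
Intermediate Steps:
d = -1 (d = (-5 + 7) - 3 = 2 - 3 = -1)
(((-3 - 1) + 2)*H(2))*d = (((-3 - 1) + 2)*2)*(-1) = ((-4 + 2)*2)*(-1) = -2*2*(-1) = -4*(-1) = 4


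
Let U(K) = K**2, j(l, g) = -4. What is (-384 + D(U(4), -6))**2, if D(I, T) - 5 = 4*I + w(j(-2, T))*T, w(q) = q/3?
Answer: 94249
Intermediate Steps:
w(q) = q/3 (w(q) = q*(1/3) = q/3)
D(I, T) = 5 + 4*I - 4*T/3 (D(I, T) = 5 + (4*I + ((1/3)*(-4))*T) = 5 + (4*I - 4*T/3) = 5 + 4*I - 4*T/3)
(-384 + D(U(4), -6))**2 = (-384 + (5 + 4*4**2 - 4/3*(-6)))**2 = (-384 + (5 + 4*16 + 8))**2 = (-384 + (5 + 64 + 8))**2 = (-384 + 77)**2 = (-307)**2 = 94249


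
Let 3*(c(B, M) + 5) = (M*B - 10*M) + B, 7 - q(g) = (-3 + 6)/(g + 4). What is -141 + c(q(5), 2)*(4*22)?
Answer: -581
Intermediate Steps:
q(g) = 7 - 3/(4 + g) (q(g) = 7 - (-3 + 6)/(g + 4) = 7 - 3/(4 + g))
c(B, M) = -5 - 10*M/3 + B/3 + B*M/3 (c(B, M) = -5 + ((M*B - 10*M) + B)/3 = -5 + ((B*M - 10*M) + B)/3 = -5 + ((-10*M + B*M) + B)/3 = -5 + (B - 10*M + B*M)/3 = -5 + (-10*M/3 + B/3 + B*M/3) = -5 - 10*M/3 + B/3 + B*M/3)
-141 + c(q(5), 2)*(4*22) = -141 + (-5 - 10/3*2 + ((25 + 7*5)/(4 + 5))/3 + (⅓)*((25 + 7*5)/(4 + 5))*2)*(4*22) = -141 + (-5 - 20/3 + ((25 + 35)/9)/3 + (⅓)*((25 + 35)/9)*2)*88 = -141 + (-5 - 20/3 + ((⅑)*60)/3 + (⅓)*((⅑)*60)*2)*88 = -141 + (-5 - 20/3 + (⅓)*(20/3) + (⅓)*(20/3)*2)*88 = -141 + (-5 - 20/3 + 20/9 + 40/9)*88 = -141 - 5*88 = -141 - 440 = -581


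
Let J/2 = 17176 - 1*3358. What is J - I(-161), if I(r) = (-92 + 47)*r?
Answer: 20391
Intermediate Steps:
I(r) = -45*r
J = 27636 (J = 2*(17176 - 1*3358) = 2*(17176 - 3358) = 2*13818 = 27636)
J - I(-161) = 27636 - (-45)*(-161) = 27636 - 1*7245 = 27636 - 7245 = 20391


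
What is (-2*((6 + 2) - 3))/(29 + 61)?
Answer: -⅑ ≈ -0.11111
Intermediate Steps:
(-2*((6 + 2) - 3))/(29 + 61) = -2*(8 - 3)/90 = -2*5*(1/90) = -10*1/90 = -⅑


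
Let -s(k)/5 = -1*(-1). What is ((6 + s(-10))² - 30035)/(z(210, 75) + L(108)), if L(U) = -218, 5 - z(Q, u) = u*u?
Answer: 15017/2919 ≈ 5.1446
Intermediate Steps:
s(k) = -5 (s(k) = -(-5)*(-1) = -5*1 = -5)
z(Q, u) = 5 - u² (z(Q, u) = 5 - u*u = 5 - u²)
((6 + s(-10))² - 30035)/(z(210, 75) + L(108)) = ((6 - 5)² - 30035)/((5 - 1*75²) - 218) = (1² - 30035)/((5 - 1*5625) - 218) = (1 - 30035)/((5 - 5625) - 218) = -30034/(-5620 - 218) = -30034/(-5838) = -30034*(-1/5838) = 15017/2919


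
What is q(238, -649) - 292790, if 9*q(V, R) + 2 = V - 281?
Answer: -292795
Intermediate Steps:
q(V, R) = -283/9 + V/9 (q(V, R) = -2/9 + (V - 281)/9 = -2/9 + (-281 + V)/9 = -2/9 + (-281/9 + V/9) = -283/9 + V/9)
q(238, -649) - 292790 = (-283/9 + (⅑)*238) - 292790 = (-283/9 + 238/9) - 292790 = -5 - 292790 = -292795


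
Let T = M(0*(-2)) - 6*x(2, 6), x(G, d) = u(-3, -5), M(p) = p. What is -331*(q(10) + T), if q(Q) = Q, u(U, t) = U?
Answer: -9268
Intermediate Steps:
x(G, d) = -3
T = 18 (T = 0*(-2) - 6*(-3) = 0 + 18 = 18)
-331*(q(10) + T) = -331*(10 + 18) = -331*28 = -9268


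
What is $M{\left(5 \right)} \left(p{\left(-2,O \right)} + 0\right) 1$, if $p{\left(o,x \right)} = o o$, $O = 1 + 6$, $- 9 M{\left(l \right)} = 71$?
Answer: $- \frac{284}{9} \approx -31.556$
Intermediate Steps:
$M{\left(l \right)} = - \frac{71}{9}$ ($M{\left(l \right)} = \left(- \frac{1}{9}\right) 71 = - \frac{71}{9}$)
$O = 7$
$p{\left(o,x \right)} = o^{2}$
$M{\left(5 \right)} \left(p{\left(-2,O \right)} + 0\right) 1 = - \frac{71 \left(\left(-2\right)^{2} + 0\right) 1}{9} = - \frac{71 \left(4 + 0\right) 1}{9} = - \frac{71 \cdot 4 \cdot 1}{9} = \left(- \frac{71}{9}\right) 4 = - \frac{284}{9}$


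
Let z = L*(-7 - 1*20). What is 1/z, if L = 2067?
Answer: -1/55809 ≈ -1.7918e-5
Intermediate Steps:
z = -55809 (z = 2067*(-7 - 1*20) = 2067*(-7 - 20) = 2067*(-27) = -55809)
1/z = 1/(-55809) = -1/55809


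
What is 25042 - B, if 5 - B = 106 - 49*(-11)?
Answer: 25682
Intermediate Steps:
B = -640 (B = 5 - (106 - 49*(-11)) = 5 - (106 + 539) = 5 - 1*645 = 5 - 645 = -640)
25042 - B = 25042 - 1*(-640) = 25042 + 640 = 25682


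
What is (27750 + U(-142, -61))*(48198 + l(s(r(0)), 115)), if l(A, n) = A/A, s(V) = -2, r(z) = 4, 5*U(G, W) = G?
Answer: 6680766992/5 ≈ 1.3362e+9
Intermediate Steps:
U(G, W) = G/5
l(A, n) = 1
(27750 + U(-142, -61))*(48198 + l(s(r(0)), 115)) = (27750 + (⅕)*(-142))*(48198 + 1) = (27750 - 142/5)*48199 = (138608/5)*48199 = 6680766992/5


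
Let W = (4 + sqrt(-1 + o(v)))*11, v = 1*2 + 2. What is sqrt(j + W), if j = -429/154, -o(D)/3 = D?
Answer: sqrt(8078 + 2156*I*sqrt(13))/14 ≈ 7.0147 + 2.827*I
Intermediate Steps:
v = 4 (v = 2 + 2 = 4)
o(D) = -3*D
j = -39/14 (j = -429*1/154 = -39/14 ≈ -2.7857)
W = 44 + 11*I*sqrt(13) (W = (4 + sqrt(-1 - 3*4))*11 = (4 + sqrt(-1 - 12))*11 = (4 + sqrt(-13))*11 = (4 + I*sqrt(13))*11 = 44 + 11*I*sqrt(13) ≈ 44.0 + 39.661*I)
sqrt(j + W) = sqrt(-39/14 + (44 + 11*I*sqrt(13))) = sqrt(577/14 + 11*I*sqrt(13))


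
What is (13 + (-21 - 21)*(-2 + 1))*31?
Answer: 1705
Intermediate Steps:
(13 + (-21 - 21)*(-2 + 1))*31 = (13 - 42*(-1))*31 = (13 + 42)*31 = 55*31 = 1705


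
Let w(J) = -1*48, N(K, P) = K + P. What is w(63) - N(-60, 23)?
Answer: -11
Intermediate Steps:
w(J) = -48
w(63) - N(-60, 23) = -48 - (-60 + 23) = -48 - 1*(-37) = -48 + 37 = -11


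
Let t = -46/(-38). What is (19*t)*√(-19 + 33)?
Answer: 23*√14 ≈ 86.058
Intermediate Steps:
t = 23/19 (t = -46*(-1/38) = 23/19 ≈ 1.2105)
(19*t)*√(-19 + 33) = (19*(23/19))*√(-19 + 33) = 23*√14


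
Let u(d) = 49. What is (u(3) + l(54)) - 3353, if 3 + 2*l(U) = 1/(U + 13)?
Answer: -221468/67 ≈ -3305.5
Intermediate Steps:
l(U) = -3/2 + 1/(2*(13 + U)) (l(U) = -3/2 + 1/(2*(U + 13)) = -3/2 + 1/(2*(13 + U)))
(u(3) + l(54)) - 3353 = (49 + (-38 - 3*54)/(2*(13 + 54))) - 3353 = (49 + (½)*(-38 - 162)/67) - 3353 = (49 + (½)*(1/67)*(-200)) - 3353 = (49 - 100/67) - 3353 = 3183/67 - 3353 = -221468/67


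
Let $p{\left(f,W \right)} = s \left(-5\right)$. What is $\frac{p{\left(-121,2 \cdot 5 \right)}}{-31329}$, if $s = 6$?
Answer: $\frac{10}{10443} \approx 0.00095758$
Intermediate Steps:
$p{\left(f,W \right)} = -30$ ($p{\left(f,W \right)} = 6 \left(-5\right) = -30$)
$\frac{p{\left(-121,2 \cdot 5 \right)}}{-31329} = - \frac{30}{-31329} = \left(-30\right) \left(- \frac{1}{31329}\right) = \frac{10}{10443}$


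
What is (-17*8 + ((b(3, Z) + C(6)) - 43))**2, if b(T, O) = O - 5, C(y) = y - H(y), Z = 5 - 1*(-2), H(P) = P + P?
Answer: 33489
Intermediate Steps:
H(P) = 2*P
Z = 7 (Z = 5 + 2 = 7)
C(y) = -y (C(y) = y - 2*y = -y)
b(T, O) = -5 + O
(-17*8 + ((b(3, Z) + C(6)) - 43))**2 = (-17*8 + (((-5 + 7) - 1*6) - 43))**2 = (-136 + ((2 - 6) - 43))**2 = (-136 + (-4 - 43))**2 = (-136 - 47)**2 = (-183)**2 = 33489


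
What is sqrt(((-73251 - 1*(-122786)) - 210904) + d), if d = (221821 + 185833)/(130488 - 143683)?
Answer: I*sqrt(166278206395)/1015 ≈ 401.75*I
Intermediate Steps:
d = -31358/1015 (d = 407654/(-13195) = 407654*(-1/13195) = -31358/1015 ≈ -30.895)
sqrt(((-73251 - 1*(-122786)) - 210904) + d) = sqrt(((-73251 - 1*(-122786)) - 210904) - 31358/1015) = sqrt(((-73251 + 122786) - 210904) - 31358/1015) = sqrt((49535 - 210904) - 31358/1015) = sqrt(-161369 - 31358/1015) = sqrt(-163820893/1015) = I*sqrt(166278206395)/1015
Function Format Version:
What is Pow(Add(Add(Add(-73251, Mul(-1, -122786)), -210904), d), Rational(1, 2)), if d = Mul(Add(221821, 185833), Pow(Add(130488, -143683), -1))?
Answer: Mul(Rational(1, 1015), I, Pow(166278206395, Rational(1, 2))) ≈ Mul(401.75, I)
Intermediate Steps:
d = Rational(-31358, 1015) (d = Mul(407654, Pow(-13195, -1)) = Mul(407654, Rational(-1, 13195)) = Rational(-31358, 1015) ≈ -30.895)
Pow(Add(Add(Add(-73251, Mul(-1, -122786)), -210904), d), Rational(1, 2)) = Pow(Add(Add(Add(-73251, Mul(-1, -122786)), -210904), Rational(-31358, 1015)), Rational(1, 2)) = Pow(Add(Add(Add(-73251, 122786), -210904), Rational(-31358, 1015)), Rational(1, 2)) = Pow(Add(Add(49535, -210904), Rational(-31358, 1015)), Rational(1, 2)) = Pow(Add(-161369, Rational(-31358, 1015)), Rational(1, 2)) = Pow(Rational(-163820893, 1015), Rational(1, 2)) = Mul(Rational(1, 1015), I, Pow(166278206395, Rational(1, 2)))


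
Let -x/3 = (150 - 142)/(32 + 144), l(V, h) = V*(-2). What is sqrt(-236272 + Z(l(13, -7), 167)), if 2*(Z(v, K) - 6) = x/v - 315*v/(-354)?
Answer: I*sqrt(269103017555086)/33748 ≈ 486.08*I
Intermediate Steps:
l(V, h) = -2*V
x = -3/22 (x = -3*(150 - 142)/(32 + 144) = -24/176 = -3*1/22 = -3/22 ≈ -0.13636)
Z(v, K) = 6 - 3/(44*v) + 105*v/236 (Z(v, K) = 6 + (-3/(22*v) - 315*v/(-354))/2 = 6 + (-3/(22*v) - 315*v*(-1/354))/2 = 6 + (-3/(22*v) + 105*v/118)/2 = 6 + (-3/(44*v) + 105*v/236) = 6 - 3/(44*v) + 105*v/236)
sqrt(-236272 + Z(l(13, -7), 167)) = sqrt(-236272 + (6 - 3/(44*((-2*13))) + 105*(-2*13)/236)) = sqrt(-236272 + (6 - 3/44/(-26) + (105/236)*(-26))) = sqrt(-236272 + (6 - 3/44*(-1/26) - 1365/118)) = sqrt(-236272 + (6 + 3/1144 - 1365/118)) = sqrt(-236272 - 375627/67496) = sqrt(-15947790539/67496) = I*sqrt(269103017555086)/33748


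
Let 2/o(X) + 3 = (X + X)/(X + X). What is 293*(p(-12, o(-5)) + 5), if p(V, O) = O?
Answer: 1172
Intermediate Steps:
o(X) = -1 (o(X) = 2/(-3 + (X + X)/(X + X)) = 2/(-3 + (2*X)/((2*X))) = 2/(-3 + (2*X)*(1/(2*X))) = 2/(-3 + 1) = 2/(-2) = 2*(-½) = -1)
293*(p(-12, o(-5)) + 5) = 293*(-1 + 5) = 293*4 = 1172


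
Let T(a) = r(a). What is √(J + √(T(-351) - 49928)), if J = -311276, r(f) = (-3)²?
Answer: √(-311276 + I*√49919) ≈ 0.2 + 557.92*I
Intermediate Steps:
r(f) = 9
T(a) = 9
√(J + √(T(-351) - 49928)) = √(-311276 + √(9 - 49928)) = √(-311276 + √(-49919)) = √(-311276 + I*√49919)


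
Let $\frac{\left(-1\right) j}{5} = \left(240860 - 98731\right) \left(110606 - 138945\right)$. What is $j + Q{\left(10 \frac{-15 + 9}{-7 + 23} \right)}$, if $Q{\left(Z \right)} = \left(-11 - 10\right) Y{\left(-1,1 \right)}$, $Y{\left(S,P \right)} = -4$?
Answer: $20138968739$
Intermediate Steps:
$j = 20138968655$ ($j = - 5 \left(240860 - 98731\right) \left(110606 - 138945\right) = - 5 \cdot 142129 \left(-28339\right) = \left(-5\right) \left(-4027793731\right) = 20138968655$)
$Q{\left(Z \right)} = 84$ ($Q{\left(Z \right)} = \left(-11 - 10\right) \left(-4\right) = \left(-21\right) \left(-4\right) = 84$)
$j + Q{\left(10 \frac{-15 + 9}{-7 + 23} \right)} = 20138968655 + 84 = 20138968739$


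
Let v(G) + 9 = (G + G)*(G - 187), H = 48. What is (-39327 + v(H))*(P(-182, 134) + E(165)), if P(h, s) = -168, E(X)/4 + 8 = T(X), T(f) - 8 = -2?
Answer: 9271680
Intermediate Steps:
T(f) = 6 (T(f) = 8 - 2 = 6)
E(X) = -8 (E(X) = -32 + 4*6 = -32 + 24 = -8)
v(G) = -9 + 2*G*(-187 + G) (v(G) = -9 + (G + G)*(G - 187) = -9 + (2*G)*(-187 + G) = -9 + 2*G*(-187 + G))
(-39327 + v(H))*(P(-182, 134) + E(165)) = (-39327 + (-9 - 374*48 + 2*48**2))*(-168 - 8) = (-39327 + (-9 - 17952 + 2*2304))*(-176) = (-39327 + (-9 - 17952 + 4608))*(-176) = (-39327 - 13353)*(-176) = -52680*(-176) = 9271680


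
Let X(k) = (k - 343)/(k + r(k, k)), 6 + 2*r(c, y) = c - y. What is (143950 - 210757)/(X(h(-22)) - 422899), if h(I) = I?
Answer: 334035/2114422 ≈ 0.15798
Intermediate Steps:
r(c, y) = -3 + c/2 - y/2 (r(c, y) = -3 + (c - y)/2 = -3 + (c/2 - y/2) = -3 + c/2 - y/2)
X(k) = (-343 + k)/(-3 + k) (X(k) = (k - 343)/(k + (-3 + k/2 - k/2)) = (-343 + k)/(k - 3) = (-343 + k)/(-3 + k))
(143950 - 210757)/(X(h(-22)) - 422899) = (143950 - 210757)/((-343 - 22)/(-3 - 22) - 422899) = -66807/(-365/(-25) - 422899) = -66807/(-1/25*(-365) - 422899) = -66807/(73/5 - 422899) = -66807/(-2114422/5) = -66807*(-5/2114422) = 334035/2114422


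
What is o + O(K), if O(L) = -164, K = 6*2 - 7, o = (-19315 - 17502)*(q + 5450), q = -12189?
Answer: 248109599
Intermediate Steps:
o = 248109763 (o = (-19315 - 17502)*(-12189 + 5450) = -36817*(-6739) = 248109763)
K = 5 (K = 12 - 7 = 5)
o + O(K) = 248109763 - 164 = 248109599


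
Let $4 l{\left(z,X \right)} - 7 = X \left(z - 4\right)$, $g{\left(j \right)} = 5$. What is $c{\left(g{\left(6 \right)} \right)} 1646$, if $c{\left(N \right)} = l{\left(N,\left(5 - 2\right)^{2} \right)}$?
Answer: $6584$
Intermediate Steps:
$l{\left(z,X \right)} = \frac{7}{4} + \frac{X \left(-4 + z\right)}{4}$ ($l{\left(z,X \right)} = \frac{7}{4} + \frac{X \left(z - 4\right)}{4} = \frac{7}{4} + \frac{X \left(-4 + z\right)}{4}$)
$c{\left(N \right)} = - \frac{29}{4} + \frac{9 N}{4}$ ($c{\left(N \right)} = \frac{7}{4} - \left(5 - 2\right)^{2} + \frac{\left(5 - 2\right)^{2} N}{4} = \frac{7}{4} - 3^{2} + \frac{3^{2} N}{4} = \frac{7}{4} - 9 + \frac{1}{4} \cdot 9 N = \frac{7}{4} - 9 + \frac{9 N}{4} = - \frac{29}{4} + \frac{9 N}{4}$)
$c{\left(g{\left(6 \right)} \right)} 1646 = \left(- \frac{29}{4} + \frac{9}{4} \cdot 5\right) 1646 = \left(- \frac{29}{4} + \frac{45}{4}\right) 1646 = 4 \cdot 1646 = 6584$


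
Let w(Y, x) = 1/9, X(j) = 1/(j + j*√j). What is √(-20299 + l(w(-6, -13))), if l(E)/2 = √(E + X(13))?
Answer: I*√(20299 - 2*√(⅑ + 1/(13 + 13*√13))) ≈ 142.47*I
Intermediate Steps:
X(j) = 1/(j + j^(3/2))
w(Y, x) = ⅑
l(E) = 2*√(E + 1/(13 + 13*√13)) (l(E) = 2*√(E + 1/(13 + 13^(3/2))) = 2*√(E + 1/(13 + 13*√13)))
√(-20299 + l(w(-6, -13))) = √(-20299 + 2*√(⅑ + 1/(13 + 13*√13)))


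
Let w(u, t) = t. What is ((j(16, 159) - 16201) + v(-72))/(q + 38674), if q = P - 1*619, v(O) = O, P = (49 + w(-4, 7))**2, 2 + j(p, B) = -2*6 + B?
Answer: -16128/41191 ≈ -0.39154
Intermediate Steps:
j(p, B) = -14 + B (j(p, B) = -2 + (-2*6 + B) = -2 + (-12 + B) = -14 + B)
P = 3136 (P = (49 + 7)**2 = 56**2 = 3136)
q = 2517 (q = 3136 - 1*619 = 3136 - 619 = 2517)
((j(16, 159) - 16201) + v(-72))/(q + 38674) = (((-14 + 159) - 16201) - 72)/(2517 + 38674) = ((145 - 16201) - 72)/41191 = (-16056 - 72)*(1/41191) = -16128*1/41191 = -16128/41191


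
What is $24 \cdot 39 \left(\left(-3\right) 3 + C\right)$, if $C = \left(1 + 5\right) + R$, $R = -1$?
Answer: $-3744$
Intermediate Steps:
$C = 5$ ($C = \left(1 + 5\right) - 1 = 6 - 1 = 5$)
$24 \cdot 39 \left(\left(-3\right) 3 + C\right) = 24 \cdot 39 \left(\left(-3\right) 3 + 5\right) = 936 \left(-9 + 5\right) = 936 \left(-4\right) = -3744$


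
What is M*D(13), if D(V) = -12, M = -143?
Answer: 1716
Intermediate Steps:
M*D(13) = -143*(-12) = 1716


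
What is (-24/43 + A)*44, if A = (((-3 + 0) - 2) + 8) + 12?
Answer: 27324/43 ≈ 635.44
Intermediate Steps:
A = 15 (A = ((-3 - 2) + 8) + 12 = (-5 + 8) + 12 = 3 + 12 = 15)
(-24/43 + A)*44 = (-24/43 + 15)*44 = (621/43)*44 = 27324/43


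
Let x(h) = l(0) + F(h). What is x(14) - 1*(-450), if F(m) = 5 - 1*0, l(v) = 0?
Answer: 455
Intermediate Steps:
F(m) = 5 (F(m) = 5 + 0 = 5)
x(h) = 5 (x(h) = 0 + 5 = 5)
x(14) - 1*(-450) = 5 - 1*(-450) = 5 + 450 = 455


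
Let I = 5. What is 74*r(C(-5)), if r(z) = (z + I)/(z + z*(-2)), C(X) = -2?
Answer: 111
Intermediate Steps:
r(z) = -(5 + z)/z (r(z) = (z + 5)/(z + z*(-2)) = (5 + z)/(z - 2*z) = (5 + z)/((-z)) = (5 + z)*(-1/z) = -(5 + z)/z)
74*r(C(-5)) = 74*((-5 - 1*(-2))/(-2)) = 74*(-(-5 + 2)/2) = 74*(-1/2*(-3)) = 74*(3/2) = 111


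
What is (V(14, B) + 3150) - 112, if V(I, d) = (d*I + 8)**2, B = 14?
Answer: 44654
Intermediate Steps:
V(I, d) = (8 + I*d)**2 (V(I, d) = (I*d + 8)**2 = (8 + I*d)**2)
(V(14, B) + 3150) - 112 = ((8 + 14*14)**2 + 3150) - 112 = ((8 + 196)**2 + 3150) - 112 = (204**2 + 3150) - 112 = (41616 + 3150) - 112 = 44766 - 112 = 44654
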